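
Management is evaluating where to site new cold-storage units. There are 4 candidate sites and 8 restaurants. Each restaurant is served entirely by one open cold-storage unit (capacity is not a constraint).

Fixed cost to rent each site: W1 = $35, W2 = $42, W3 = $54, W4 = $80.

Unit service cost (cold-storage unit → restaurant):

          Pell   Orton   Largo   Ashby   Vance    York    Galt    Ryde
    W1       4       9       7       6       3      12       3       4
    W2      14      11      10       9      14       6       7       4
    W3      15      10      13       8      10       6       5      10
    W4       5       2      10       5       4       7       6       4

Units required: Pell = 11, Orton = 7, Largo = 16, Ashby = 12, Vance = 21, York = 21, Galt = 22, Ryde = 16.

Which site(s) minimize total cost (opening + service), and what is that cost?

Open W1 and W4; minimum total cost 685.

For any fixed open set, each restaurant goes to its cheapest open site; total = fixed + service.
{W1, W4}: Pell→W1 4·11=44, Orton→W4 2·7=14, Largo→W1 7·16=112, Ashby→W4 5·12=60, Vance→W1 3·21=63, York→W4 7·21=147, Galt→W1 3·22=66, Ryde→W1 4·16=64. Service 570; fixed 115; total 685.
{W1, W2}: service 610 + fixed 77 = 687
{W1, W3}: Pell→W1 4·11=44, Orton→W1 9·7=63, Largo→W1 7·16=112, Ashby→W1 6·12=72, Vance→W1 3·21=63, York→W3 6·21=126, Galt→W1 3·22=66, Ryde→W1 4·16=64. Service 610; fixed 89; total 699.
{W1, W2, W3, W4}: Pell→W1 4·11=44, Orton→W4 2·7=14, Largo→W1 7·16=112, Ashby→W4 5·12=60, Vance→W1 3·21=63, York→W2 6·21=126, Galt→W1 3·22=66, Ryde→W1 4·16=64. Service 549; fixed 211; total 760.
No other subset beats 685.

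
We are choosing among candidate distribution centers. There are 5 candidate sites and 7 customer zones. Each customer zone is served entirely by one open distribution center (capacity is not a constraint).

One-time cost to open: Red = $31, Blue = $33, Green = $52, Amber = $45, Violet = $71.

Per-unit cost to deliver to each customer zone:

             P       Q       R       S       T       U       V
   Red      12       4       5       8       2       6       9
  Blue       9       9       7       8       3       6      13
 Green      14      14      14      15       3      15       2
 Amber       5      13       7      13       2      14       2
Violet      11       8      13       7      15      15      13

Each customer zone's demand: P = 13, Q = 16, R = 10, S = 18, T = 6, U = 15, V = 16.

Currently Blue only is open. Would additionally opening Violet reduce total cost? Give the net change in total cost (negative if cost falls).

Current service cost with {Blue}: 791.
Adding Violet: each customer zone re-picks its cheapest; new service cost 757, saving 34.
Extra fixed cost: 71. Net change = 71 − 34 = 37.
(Totals: 824 → 861.)

No — net change +37 (cost rises by 37).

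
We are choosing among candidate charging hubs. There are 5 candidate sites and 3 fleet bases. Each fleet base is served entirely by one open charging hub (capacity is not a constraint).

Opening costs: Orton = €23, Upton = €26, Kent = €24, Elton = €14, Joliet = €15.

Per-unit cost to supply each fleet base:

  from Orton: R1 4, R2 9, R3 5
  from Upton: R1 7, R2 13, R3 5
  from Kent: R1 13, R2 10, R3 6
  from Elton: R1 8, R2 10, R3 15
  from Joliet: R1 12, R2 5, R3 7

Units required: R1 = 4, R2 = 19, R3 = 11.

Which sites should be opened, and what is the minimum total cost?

For any fixed open set, each fleet base goes to its cheapest open site; total = fixed + service.
{Orton, Joliet}: R1→Orton 4·4=16, R2→Joliet 5·19=95, R3→Orton 5·11=55. Service 166; fixed 38; total 204.
{Orton, Elton, Joliet}: R1→Orton 4·4=16, R2→Joliet 5·19=95, R3→Orton 5·11=55. Service 166; fixed 52; total 218.
{Upton, Joliet}: R1→Upton 7·4=28, R2→Joliet 5·19=95, R3→Upton 5·11=55. Service 178; fixed 41; total 219.
{Orton, Upton, Kent, Elton, Joliet}: R1→Orton 4·4=16, R2→Joliet 5·19=95, R3→Orton 5·11=55. Service 166; fixed 102; total 268.
No other subset beats 204.

Open Orton and Joliet; minimum total cost 204.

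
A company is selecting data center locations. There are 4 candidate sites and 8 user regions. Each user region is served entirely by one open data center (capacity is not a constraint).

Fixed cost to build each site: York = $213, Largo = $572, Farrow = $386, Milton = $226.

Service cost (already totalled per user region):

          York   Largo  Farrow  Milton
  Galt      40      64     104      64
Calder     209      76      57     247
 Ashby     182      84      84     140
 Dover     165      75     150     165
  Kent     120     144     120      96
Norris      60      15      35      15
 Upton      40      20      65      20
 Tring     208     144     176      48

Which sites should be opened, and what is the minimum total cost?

For any fixed open set, each user region goes to its cheapest open site; total = fixed + service.
{Milton}: Galt→Milton 64, Calder→Milton 247, Ashby→Milton 140, Dover→Milton 165, Kent→Milton 96, Norris→Milton 15, Upton→Milton 20, Tring→Milton 48. Service 795; fixed 226; total 1021.
{Farrow, Milton}: service 534 + fixed 612 = 1146
{York, Milton}: service 733 + fixed 439 = 1172
{York, Largo, Farrow, Milton}: service 435 + fixed 1397 = 1832
No other subset beats 1021.

Open Milton only; minimum total cost 1021.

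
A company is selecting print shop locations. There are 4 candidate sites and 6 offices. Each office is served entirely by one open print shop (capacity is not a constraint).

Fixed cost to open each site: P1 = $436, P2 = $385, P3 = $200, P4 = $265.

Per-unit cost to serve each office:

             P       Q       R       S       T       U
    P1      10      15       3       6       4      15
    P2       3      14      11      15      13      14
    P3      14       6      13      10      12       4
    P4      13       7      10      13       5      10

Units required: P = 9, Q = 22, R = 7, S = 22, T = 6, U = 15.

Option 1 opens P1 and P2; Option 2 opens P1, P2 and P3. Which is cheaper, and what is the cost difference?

Option 2 is cheaper by 126.

Option 1: {P1, P2}: P→P2 3·9=27, Q→P2 14·22=308, R→P1 3·7=21, S→P1 6·22=132, T→P1 4·6=24, U→P2 14·15=210. Service 722; fixed 821; total 1543.
Option 2: {P1, P2, P3}: P→P2 3·9=27, Q→P3 6·22=132, R→P1 3·7=21, S→P1 6·22=132, T→P1 4·6=24, U→P3 4·15=60. Service 396; fixed 1021; total 1417.
Difference: |1543 − 1417| = 126.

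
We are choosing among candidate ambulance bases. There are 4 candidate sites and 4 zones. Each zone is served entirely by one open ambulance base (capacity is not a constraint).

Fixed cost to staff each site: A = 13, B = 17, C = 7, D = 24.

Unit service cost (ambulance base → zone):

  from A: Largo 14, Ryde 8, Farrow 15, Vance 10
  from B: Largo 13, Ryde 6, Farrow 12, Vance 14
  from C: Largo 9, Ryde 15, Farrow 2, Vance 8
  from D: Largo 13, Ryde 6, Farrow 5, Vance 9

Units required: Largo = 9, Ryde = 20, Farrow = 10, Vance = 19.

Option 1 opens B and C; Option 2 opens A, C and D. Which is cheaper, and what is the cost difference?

Option 1 is cheaper by 20.

Option 1: {B, C}: Largo→C 9·9=81, Ryde→B 6·20=120, Farrow→C 2·10=20, Vance→C 8·19=152. Service 373; fixed 24; total 397.
Option 2: {A, C, D}: Largo→C 9·9=81, Ryde→D 6·20=120, Farrow→C 2·10=20, Vance→C 8·19=152. Service 373; fixed 44; total 417.
Difference: |397 − 417| = 20.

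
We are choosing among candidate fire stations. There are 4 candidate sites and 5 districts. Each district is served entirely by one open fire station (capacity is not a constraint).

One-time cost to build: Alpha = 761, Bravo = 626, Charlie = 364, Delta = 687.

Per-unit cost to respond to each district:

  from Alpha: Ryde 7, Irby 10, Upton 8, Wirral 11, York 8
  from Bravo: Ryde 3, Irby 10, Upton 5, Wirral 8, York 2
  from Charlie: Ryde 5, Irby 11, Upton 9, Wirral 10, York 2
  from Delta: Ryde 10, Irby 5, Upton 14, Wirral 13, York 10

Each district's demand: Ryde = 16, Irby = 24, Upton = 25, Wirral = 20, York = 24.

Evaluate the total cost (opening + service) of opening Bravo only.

Each district is assigned to its cheapest site among the open ones.
{Bravo}: Ryde→Bravo 3·16=48, Irby→Bravo 10·24=240, Upton→Bravo 5·25=125, Wirral→Bravo 8·20=160, York→Bravo 2·24=48. Service 621; fixed 626; total 1247.

Total cost: 1247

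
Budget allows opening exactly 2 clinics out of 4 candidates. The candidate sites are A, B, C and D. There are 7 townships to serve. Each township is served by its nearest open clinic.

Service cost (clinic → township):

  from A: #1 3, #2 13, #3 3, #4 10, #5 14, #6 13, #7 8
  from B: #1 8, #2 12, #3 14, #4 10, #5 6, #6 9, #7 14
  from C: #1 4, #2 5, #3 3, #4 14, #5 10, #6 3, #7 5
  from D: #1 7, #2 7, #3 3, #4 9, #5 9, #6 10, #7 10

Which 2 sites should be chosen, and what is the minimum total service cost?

Choose B and C; total service cost 36.

With exactly 2 open, each township uses its cheapest among the chosen.
{B, C}: #1→C 4, #2→C 5, #3→C 3, #4→B 10, #5→B 6, #6→C 3, #7→C 5. Service cost 36.
{C, D}: service cost 38
{A, C}: service cost 39
Among all 6 size-2 choices, {B, C} is lowest.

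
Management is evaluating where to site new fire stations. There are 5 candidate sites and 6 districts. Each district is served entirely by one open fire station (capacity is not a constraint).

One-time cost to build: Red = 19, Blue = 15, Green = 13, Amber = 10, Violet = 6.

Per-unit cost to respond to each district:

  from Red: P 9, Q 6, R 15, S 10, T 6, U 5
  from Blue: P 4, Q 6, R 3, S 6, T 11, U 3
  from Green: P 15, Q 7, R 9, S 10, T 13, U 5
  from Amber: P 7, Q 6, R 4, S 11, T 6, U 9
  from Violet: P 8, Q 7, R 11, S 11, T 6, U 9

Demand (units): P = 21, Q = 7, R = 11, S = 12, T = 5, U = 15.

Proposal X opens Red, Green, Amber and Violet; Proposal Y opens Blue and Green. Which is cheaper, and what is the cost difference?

Proposal Y is cheaper by 147.

Proposal X: {Red, Green, Amber, Violet}: P→Amber 7·21=147, Q→Red 6·7=42, R→Amber 4·11=44, S→Red 10·12=120, T→Red 6·5=30, U→Red 5·15=75. Service 458; fixed 48; total 506.
Proposal Y: {Blue, Green}: P→Blue 4·21=84, Q→Blue 6·7=42, R→Blue 3·11=33, S→Blue 6·12=72, T→Blue 11·5=55, U→Blue 3·15=45. Service 331; fixed 28; total 359.
Difference: |506 − 359| = 147.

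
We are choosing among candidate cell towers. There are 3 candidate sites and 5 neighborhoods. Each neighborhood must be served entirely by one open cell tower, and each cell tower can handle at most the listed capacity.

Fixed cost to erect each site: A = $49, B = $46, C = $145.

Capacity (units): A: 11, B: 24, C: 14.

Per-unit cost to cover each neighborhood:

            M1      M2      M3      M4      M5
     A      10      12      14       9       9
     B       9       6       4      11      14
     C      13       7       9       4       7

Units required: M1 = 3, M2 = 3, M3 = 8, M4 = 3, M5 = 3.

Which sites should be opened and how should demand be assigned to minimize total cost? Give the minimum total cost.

Minimum total cost: 198

Open {B}: M1→B 9·3=27, M2→B 6·3=18, M3→B 4·8=32, M4→B 11·3=33, M5→B 14·3=42.
Loads: B carries 20/24. Service 152; fixed 46; total 198.
Next best feasible plan costs 226.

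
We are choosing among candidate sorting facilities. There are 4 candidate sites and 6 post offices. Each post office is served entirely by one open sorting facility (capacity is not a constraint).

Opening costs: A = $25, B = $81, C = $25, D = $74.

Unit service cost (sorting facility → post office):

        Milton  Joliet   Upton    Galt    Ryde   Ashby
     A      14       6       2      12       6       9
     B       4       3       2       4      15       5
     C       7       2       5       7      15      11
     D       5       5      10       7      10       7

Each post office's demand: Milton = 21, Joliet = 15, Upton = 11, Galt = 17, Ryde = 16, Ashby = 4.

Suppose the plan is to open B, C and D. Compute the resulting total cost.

Total cost: 564

Each post office is assigned to its cheapest site among the open ones.
{B, C, D}: Milton→B 4·21=84, Joliet→C 2·15=30, Upton→B 2·11=22, Galt→B 4·17=68, Ryde→D 10·16=160, Ashby→B 5·4=20. Service 384; fixed 180; total 564.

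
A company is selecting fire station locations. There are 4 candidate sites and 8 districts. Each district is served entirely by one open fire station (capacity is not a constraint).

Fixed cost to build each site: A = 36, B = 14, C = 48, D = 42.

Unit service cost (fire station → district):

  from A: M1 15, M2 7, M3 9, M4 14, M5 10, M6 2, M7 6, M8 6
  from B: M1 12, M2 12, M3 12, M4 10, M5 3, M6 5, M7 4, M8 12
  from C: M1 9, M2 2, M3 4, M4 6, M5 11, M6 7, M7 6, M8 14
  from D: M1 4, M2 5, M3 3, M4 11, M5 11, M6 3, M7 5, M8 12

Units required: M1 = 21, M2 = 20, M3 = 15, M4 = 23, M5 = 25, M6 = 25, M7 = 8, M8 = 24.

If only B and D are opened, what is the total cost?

Each district is assigned to its cheapest site among the open ones.
{B, D}: M1→D 4·21=84, M2→D 5·20=100, M3→D 3·15=45, M4→B 10·23=230, M5→B 3·25=75, M6→D 3·25=75, M7→B 4·8=32, M8→B 12·24=288. Service 929; fixed 56; total 985.

Total cost: 985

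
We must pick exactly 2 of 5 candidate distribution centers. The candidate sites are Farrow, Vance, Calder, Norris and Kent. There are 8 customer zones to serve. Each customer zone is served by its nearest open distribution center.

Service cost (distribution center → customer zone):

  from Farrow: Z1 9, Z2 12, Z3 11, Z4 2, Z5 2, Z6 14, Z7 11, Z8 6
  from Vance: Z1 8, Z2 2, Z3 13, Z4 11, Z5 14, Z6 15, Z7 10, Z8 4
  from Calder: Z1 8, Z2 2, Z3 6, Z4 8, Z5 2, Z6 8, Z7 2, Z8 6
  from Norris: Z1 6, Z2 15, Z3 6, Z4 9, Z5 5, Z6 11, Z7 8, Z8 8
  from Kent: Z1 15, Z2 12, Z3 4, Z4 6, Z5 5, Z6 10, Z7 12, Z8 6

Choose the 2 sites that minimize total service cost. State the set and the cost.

Choose Farrow and Calder; total service cost 36.

With exactly 2 open, each customer zone uses its cheapest among the chosen.
{Farrow, Calder}: Z1→Calder 8, Z2→Calder 2, Z3→Calder 6, Z4→Farrow 2, Z5→Farrow 2, Z6→Calder 8, Z7→Calder 2, Z8→Farrow 6. Service cost 36.
{Calder, Kent}: service cost 38
{Vance, Calder}: service cost 40
Among all 10 size-2 choices, {Farrow, Calder} is lowest.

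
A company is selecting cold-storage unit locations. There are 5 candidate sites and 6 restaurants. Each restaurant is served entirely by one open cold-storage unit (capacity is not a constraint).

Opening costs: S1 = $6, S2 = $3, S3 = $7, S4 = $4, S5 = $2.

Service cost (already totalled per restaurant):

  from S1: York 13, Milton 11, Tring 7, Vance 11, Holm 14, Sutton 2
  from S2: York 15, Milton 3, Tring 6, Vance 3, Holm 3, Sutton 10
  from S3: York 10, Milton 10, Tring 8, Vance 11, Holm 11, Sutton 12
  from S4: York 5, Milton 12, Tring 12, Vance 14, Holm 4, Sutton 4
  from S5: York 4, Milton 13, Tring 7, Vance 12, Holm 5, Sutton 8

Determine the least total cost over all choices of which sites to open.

For any fixed open set, each restaurant goes to its cheapest open site; total = fixed + service.
{S2, S4}: York→S4 5, Milton→S2 3, Tring→S2 6, Vance→S2 3, Holm→S2 3, Sutton→S4 4. Service 24; fixed 7; total 31.
{S1, S2, S5}: service 21 + fixed 11 = 32
{S2, S4, S5}: service 23 + fixed 9 = 32
{S1, S2, S3, S4, S5}: service 21 + fixed 22 = 43
No other subset beats 31.

Minimum total cost: 31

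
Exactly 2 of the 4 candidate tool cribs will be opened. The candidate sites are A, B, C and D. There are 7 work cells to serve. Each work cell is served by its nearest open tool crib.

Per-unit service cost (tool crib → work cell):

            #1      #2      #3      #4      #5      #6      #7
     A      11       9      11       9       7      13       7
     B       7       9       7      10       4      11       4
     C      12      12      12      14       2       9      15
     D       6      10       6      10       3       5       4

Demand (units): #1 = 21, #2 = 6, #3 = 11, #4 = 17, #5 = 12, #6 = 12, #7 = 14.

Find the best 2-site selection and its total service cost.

Choose A and D; total service cost 551.

With exactly 2 open, each work cell uses its cheapest among the chosen.
{A, D}: #1→D 6·21=126, #2→A 9·6=54, #3→D 6·11=66, #4→A 9·17=153, #5→D 3·12=36, #6→D 5·12=60, #7→D 4·14=56. Service cost 551.
{C, D}: service cost 562
{B, D}: service cost 568
Among all 6 size-2 choices, {A, D} is lowest.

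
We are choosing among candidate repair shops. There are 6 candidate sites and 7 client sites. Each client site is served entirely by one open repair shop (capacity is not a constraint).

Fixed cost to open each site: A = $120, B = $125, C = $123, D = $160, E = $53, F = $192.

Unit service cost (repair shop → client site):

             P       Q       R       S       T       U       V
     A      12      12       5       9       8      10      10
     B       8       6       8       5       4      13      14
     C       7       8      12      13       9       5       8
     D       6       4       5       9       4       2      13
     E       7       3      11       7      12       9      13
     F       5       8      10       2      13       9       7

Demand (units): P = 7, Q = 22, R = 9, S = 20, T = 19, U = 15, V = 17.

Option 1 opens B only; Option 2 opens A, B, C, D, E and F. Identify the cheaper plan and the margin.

Option 1: {B}: P→B 8·7=56, Q→B 6·22=132, R→B 8·9=72, S→B 5·20=100, T→B 4·19=76, U→B 13·15=195, V→B 14·17=238. Service 869; fixed 125; total 994.
Option 2: {A, B, C, D, E, F}: P→F 5·7=35, Q→E 3·22=66, R→A 5·9=45, S→F 2·20=40, T→B 4·19=76, U→D 2·15=30, V→F 7·17=119. Service 411; fixed 773; total 1184.
Difference: |994 − 1184| = 190.

Option 1 is cheaper by 190.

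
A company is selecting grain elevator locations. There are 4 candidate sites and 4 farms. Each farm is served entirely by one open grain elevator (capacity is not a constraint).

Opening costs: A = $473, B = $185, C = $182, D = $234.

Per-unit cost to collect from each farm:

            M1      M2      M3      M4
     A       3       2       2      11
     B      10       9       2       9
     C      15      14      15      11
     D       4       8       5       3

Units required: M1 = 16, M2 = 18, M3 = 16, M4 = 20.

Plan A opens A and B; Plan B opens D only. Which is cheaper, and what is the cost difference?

Plan B is cheaper by 372.

Plan A: {A, B}: M1→A 3·16=48, M2→A 2·18=36, M3→A 2·16=32, M4→B 9·20=180. Service 296; fixed 658; total 954.
Plan B: {D}: M1→D 4·16=64, M2→D 8·18=144, M3→D 5·16=80, M4→D 3·20=60. Service 348; fixed 234; total 582.
Difference: |954 − 582| = 372.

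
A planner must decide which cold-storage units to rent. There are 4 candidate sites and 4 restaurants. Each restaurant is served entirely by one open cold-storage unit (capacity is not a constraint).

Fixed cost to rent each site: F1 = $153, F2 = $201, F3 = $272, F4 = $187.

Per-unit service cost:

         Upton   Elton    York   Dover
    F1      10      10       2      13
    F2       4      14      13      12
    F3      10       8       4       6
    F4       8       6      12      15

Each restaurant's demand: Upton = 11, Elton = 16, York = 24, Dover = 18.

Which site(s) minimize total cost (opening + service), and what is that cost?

Open F1 only; minimum total cost 705.

For any fixed open set, each restaurant goes to its cheapest open site; total = fixed + service.
{F1}: Upton→F1 10·11=110, Elton→F1 10·16=160, York→F1 2·24=48, Dover→F1 13·18=234. Service 552; fixed 153; total 705.
{F3}: service 442 + fixed 272 = 714
{F1, F4}: service 466 + fixed 340 = 806
{F1, F2, F3, F4}: service 296 + fixed 813 = 1109
No other subset beats 705.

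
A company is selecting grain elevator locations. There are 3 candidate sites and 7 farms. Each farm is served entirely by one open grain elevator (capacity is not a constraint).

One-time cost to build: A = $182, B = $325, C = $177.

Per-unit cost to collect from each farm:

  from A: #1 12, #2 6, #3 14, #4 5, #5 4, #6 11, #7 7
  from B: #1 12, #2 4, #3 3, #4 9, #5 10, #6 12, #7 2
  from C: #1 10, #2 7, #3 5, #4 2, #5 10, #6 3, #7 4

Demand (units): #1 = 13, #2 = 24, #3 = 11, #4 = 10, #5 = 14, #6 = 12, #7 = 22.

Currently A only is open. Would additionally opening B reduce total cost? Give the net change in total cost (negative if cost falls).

Current service cost with {A}: 846.
Adding B: each farm re-picks its cheapest; new service cost 567, saving 279.
Extra fixed cost: 325. Net change = 325 − 279 = 46.
(Totals: 1028 → 1074.)

No — net change +46 (cost rises by 46).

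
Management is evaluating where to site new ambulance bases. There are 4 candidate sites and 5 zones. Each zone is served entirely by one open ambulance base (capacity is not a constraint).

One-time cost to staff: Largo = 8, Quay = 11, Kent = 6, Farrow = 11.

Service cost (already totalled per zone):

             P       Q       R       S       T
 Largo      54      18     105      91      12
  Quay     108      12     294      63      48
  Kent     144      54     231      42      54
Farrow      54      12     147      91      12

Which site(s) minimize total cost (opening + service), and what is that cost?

Open Largo and Kent; minimum total cost 245.

For any fixed open set, each zone goes to its cheapest open site; total = fixed + service.
{Largo, Kent}: P→Largo 54, Q→Largo 18, R→Largo 105, S→Kent 42, T→Largo 12. Service 231; fixed 14; total 245.
{Largo, Quay, Kent}: service 225 + fixed 25 = 250
{Largo, Kent, Farrow}: P→Largo 54, Q→Farrow 12, R→Largo 105, S→Kent 42, T→Largo 12. Service 225; fixed 25; total 250.
{Largo, Quay, Kent, Farrow}: service 225 + fixed 36 = 261
No other subset beats 245.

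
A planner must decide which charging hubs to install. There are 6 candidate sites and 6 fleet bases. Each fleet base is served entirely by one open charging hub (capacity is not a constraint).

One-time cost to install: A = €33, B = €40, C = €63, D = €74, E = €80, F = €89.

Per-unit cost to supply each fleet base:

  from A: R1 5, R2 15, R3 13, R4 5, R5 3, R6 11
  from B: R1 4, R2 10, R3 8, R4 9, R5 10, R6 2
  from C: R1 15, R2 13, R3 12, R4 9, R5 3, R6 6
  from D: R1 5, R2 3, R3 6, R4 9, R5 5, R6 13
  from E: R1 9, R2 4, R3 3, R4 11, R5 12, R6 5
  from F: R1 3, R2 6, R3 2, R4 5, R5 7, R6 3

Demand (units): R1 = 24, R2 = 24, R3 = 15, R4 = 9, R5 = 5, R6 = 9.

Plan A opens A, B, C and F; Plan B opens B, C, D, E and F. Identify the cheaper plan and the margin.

Plan A: {A, B, C, F}: R1→F 3·24=72, R2→F 6·24=144, R3→F 2·15=30, R4→A 5·9=45, R5→A 3·5=15, R6→B 2·9=18. Service 324; fixed 225; total 549.
Plan B: {B, C, D, E, F}: R1→F 3·24=72, R2→D 3·24=72, R3→F 2·15=30, R4→F 5·9=45, R5→C 3·5=15, R6→B 2·9=18. Service 252; fixed 346; total 598.
Difference: |549 − 598| = 49.

Plan A is cheaper by 49.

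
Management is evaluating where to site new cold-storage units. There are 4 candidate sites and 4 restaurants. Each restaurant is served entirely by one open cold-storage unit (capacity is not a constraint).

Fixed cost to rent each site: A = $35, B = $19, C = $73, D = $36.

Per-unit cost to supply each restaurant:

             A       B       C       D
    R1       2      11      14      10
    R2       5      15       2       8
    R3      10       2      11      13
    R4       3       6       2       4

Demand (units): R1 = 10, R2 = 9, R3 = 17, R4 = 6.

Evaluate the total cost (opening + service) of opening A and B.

Each restaurant is assigned to its cheapest site among the open ones.
{A, B}: R1→A 2·10=20, R2→A 5·9=45, R3→B 2·17=34, R4→A 3·6=18. Service 117; fixed 54; total 171.

Total cost: 171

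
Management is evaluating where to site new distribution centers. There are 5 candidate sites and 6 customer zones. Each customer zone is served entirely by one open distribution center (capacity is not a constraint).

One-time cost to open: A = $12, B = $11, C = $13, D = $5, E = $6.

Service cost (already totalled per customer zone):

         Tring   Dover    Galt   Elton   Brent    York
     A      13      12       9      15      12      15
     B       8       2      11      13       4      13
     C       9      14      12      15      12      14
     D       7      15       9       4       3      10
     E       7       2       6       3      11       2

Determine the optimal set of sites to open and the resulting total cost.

For any fixed open set, each customer zone goes to its cheapest open site; total = fixed + service.
{D, E}: Tring→D 7, Dover→E 2, Galt→E 6, Elton→E 3, Brent→D 3, York→E 2. Service 23; fixed 11; total 34.
{E}: Tring→E 7, Dover→E 2, Galt→E 6, Elton→E 3, Brent→E 11, York→E 2. Service 31; fixed 6; total 37.
{B, E}: service 24 + fixed 17 = 41
{A, B, C, D, E}: service 23 + fixed 47 = 70
No other subset beats 34.

Open D and E; minimum total cost 34.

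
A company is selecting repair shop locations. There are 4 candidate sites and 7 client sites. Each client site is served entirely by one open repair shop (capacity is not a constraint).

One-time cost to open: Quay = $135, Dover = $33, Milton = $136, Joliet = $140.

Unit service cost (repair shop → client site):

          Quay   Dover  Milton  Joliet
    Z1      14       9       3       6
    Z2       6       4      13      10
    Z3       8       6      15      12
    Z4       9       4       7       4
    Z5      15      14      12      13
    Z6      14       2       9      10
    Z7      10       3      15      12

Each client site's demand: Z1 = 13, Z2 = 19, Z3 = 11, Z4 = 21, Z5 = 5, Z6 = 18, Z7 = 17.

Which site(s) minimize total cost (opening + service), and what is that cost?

For any fixed open set, each client site goes to its cheapest open site; total = fixed + service.
{Dover}: Z1→Dover 9·13=117, Z2→Dover 4·19=76, Z3→Dover 6·11=66, Z4→Dover 4·21=84, Z5→Dover 14·5=70, Z6→Dover 2·18=36, Z7→Dover 3·17=51. Service 500; fixed 33; total 533.
{Dover, Milton}: service 412 + fixed 169 = 581
{Dover, Joliet}: service 456 + fixed 173 = 629
{Quay, Dover, Milton, Joliet}: service 412 + fixed 444 = 856
No other subset beats 533.

Open Dover only; minimum total cost 533.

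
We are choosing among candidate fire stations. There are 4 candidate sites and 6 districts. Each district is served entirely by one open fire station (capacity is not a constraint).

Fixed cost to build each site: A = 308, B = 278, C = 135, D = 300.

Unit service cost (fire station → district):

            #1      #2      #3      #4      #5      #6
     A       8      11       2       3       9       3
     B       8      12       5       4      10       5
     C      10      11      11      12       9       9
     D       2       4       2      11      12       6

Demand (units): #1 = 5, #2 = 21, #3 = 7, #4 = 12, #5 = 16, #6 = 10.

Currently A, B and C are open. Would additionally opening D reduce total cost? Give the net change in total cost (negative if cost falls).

Current service cost with {A, B, C}: 495.
Adding D: each district re-picks its cheapest; new service cost 318, saving 177.
Extra fixed cost: 300. Net change = 300 − 177 = 123.
(Totals: 1216 → 1339.)

No — net change +123 (cost rises by 123).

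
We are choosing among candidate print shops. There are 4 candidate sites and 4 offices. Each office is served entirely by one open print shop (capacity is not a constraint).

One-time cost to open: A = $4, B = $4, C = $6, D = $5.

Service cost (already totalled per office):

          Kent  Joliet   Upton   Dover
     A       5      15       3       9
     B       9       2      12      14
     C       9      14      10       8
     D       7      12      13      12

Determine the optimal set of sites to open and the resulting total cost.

For any fixed open set, each office goes to its cheapest open site; total = fixed + service.
{A, B}: Kent→A 5, Joliet→B 2, Upton→A 3, Dover→A 9. Service 19; fixed 8; total 27.
{A, B, C}: service 18 + fixed 14 = 32
{A, B, D}: service 19 + fixed 13 = 32
{A, B, C, D}: Kent→A 5, Joliet→B 2, Upton→A 3, Dover→C 8. Service 18; fixed 19; total 37.
(All 15 nonempty subsets were checked; A and B is lowest.)

Open A and B; minimum total cost 27.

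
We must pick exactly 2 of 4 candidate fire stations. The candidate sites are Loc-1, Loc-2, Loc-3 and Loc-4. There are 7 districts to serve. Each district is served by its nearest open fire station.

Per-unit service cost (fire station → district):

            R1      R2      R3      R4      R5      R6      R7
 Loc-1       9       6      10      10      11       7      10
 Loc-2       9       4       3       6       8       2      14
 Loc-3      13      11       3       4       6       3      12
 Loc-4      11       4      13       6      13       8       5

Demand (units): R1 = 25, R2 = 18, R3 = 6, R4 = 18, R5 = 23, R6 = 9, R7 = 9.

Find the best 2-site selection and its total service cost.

With exactly 2 open, each district uses its cheapest among the chosen.
{Loc-3, Loc-4}: R1→Loc-4 11·25=275, R2→Loc-4 4·18=72, R3→Loc-3 3·6=18, R4→Loc-3 4·18=72, R5→Loc-3 6·23=138, R6→Loc-3 3·9=27, R7→Loc-4 5·9=45. Service cost 647.
{Loc-2, Loc-3}: service cost 651
{Loc-2, Loc-4}: service cost 670
Among all 6 size-2 choices, {Loc-3, Loc-4} is lowest.

Choose Loc-3 and Loc-4; total service cost 647.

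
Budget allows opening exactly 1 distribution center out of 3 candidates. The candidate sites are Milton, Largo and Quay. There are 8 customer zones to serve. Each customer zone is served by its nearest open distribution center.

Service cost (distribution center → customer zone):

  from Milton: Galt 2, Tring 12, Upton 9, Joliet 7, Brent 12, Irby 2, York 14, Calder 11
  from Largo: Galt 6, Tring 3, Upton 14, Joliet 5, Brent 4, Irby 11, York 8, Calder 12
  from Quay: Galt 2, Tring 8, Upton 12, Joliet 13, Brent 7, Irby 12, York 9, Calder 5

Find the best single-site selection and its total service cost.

Choose Largo only; total service cost 63.

With exactly 1 open, each customer zone uses its cheapest among the chosen.
{Largo}: Galt→Largo 6, Tring→Largo 3, Upton→Largo 14, Joliet→Largo 5, Brent→Largo 4, Irby→Largo 11, York→Largo 8, Calder→Largo 12. Service cost 63.
{Quay}: service cost 68
{Milton}: service cost 69
Among all 3 size-1 choices, {Largo} is lowest.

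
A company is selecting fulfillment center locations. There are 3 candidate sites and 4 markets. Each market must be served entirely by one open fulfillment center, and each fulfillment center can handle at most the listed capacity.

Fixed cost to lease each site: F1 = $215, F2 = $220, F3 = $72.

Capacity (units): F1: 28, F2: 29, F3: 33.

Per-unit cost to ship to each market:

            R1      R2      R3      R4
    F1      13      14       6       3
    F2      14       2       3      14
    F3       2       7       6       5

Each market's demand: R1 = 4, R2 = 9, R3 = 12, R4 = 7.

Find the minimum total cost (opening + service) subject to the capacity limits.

Minimum total cost: 250

Open {F3}: R1→F3 2·4=8, R2→F3 7·9=63, R3→F3 6·12=72, R4→F3 5·7=35.
Loads: F3 carries 32/33. Service 178; fixed 72; total 250.
Next best feasible plan costs 389.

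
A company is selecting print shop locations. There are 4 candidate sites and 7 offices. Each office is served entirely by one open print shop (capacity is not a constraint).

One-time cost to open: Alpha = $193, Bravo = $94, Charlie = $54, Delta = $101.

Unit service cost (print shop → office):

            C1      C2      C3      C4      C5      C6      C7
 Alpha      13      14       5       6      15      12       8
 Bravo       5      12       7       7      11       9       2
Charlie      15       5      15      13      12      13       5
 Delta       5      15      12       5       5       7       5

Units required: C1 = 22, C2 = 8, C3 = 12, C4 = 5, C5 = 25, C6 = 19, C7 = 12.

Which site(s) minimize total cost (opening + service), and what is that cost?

Open Bravo, Charlie and Delta; minimum total cost 790.

For any fixed open set, each office goes to its cheapest open site; total = fixed + service.
{Bravo, Charlie, Delta}: C1→Bravo 5·22=110, C2→Charlie 5·8=40, C3→Bravo 7·12=84, C4→Delta 5·5=25, C5→Delta 5·25=125, C6→Delta 7·19=133, C7→Bravo 2·12=24. Service 541; fixed 249; total 790.
{Bravo, Delta}: C1→Bravo 5·22=110, C2→Bravo 12·8=96, C3→Bravo 7·12=84, C4→Delta 5·5=25, C5→Delta 5·25=125, C6→Delta 7·19=133, C7→Bravo 2·12=24. Service 597; fixed 195; total 792.
{Charlie, Delta}: C1→Delta 5·22=110, C2→Charlie 5·8=40, C3→Delta 12·12=144, C4→Delta 5·5=25, C5→Delta 5·25=125, C6→Delta 7·19=133, C7→Charlie 5·12=60. Service 637; fixed 155; total 792.
{Alpha, Bravo, Charlie, Delta}: service 517 + fixed 442 = 959
No other subset beats 790.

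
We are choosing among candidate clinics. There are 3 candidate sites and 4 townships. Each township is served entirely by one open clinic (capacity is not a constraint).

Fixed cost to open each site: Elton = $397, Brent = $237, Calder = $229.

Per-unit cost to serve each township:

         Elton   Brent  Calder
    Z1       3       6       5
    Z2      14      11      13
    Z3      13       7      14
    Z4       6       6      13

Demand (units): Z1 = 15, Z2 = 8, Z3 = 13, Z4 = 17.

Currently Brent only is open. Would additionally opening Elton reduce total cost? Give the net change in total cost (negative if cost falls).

No — net change +352 (cost rises by 352).

Current service cost with {Brent}: 371.
Adding Elton: each township re-picks its cheapest; new service cost 326, saving 45.
Extra fixed cost: 397. Net change = 397 − 45 = 352.
(Totals: 608 → 960.)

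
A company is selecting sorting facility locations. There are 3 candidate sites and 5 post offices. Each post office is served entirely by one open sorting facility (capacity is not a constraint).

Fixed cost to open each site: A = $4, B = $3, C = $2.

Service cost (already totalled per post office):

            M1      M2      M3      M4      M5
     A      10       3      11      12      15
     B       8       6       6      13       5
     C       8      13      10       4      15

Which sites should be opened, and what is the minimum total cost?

For any fixed open set, each post office goes to its cheapest open site; total = fixed + service.
{B, C}: M1→B 8, M2→B 6, M3→B 6, M4→C 4, M5→B 5. Service 29; fixed 5; total 34.
{A, B, C}: M1→B 8, M2→A 3, M3→B 6, M4→C 4, M5→B 5. Service 26; fixed 9; total 35.
{A, B}: M1→B 8, M2→A 3, M3→B 6, M4→A 12, M5→B 5. Service 34; fixed 7; total 41.
{C}: service 50 + fixed 2 = 52
No other subset beats 34.

Open B and C; minimum total cost 34.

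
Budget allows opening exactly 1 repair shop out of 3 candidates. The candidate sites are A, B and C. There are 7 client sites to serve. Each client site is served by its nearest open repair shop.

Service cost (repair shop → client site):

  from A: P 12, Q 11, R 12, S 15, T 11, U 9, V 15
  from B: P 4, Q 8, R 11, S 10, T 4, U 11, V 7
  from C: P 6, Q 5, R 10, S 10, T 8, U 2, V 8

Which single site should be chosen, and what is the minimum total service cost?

Choose C only; total service cost 49.

With exactly 1 open, each client site uses its cheapest among the chosen.
{C}: P→C 6, Q→C 5, R→C 10, S→C 10, T→C 8, U→C 2, V→C 8. Service cost 49.
{B}: service cost 55
{A}: service cost 85
Among all 3 size-1 choices, {C} is lowest.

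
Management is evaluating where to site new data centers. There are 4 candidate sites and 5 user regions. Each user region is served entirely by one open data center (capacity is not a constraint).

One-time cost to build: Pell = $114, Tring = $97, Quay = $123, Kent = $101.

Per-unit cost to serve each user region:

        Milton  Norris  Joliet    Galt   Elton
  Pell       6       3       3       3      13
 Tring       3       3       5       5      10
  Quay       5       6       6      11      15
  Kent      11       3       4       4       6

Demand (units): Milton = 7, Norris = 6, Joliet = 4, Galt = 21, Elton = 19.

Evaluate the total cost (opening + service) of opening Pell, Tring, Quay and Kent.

Each user region is assigned to its cheapest site among the open ones.
{Pell, Tring, Quay, Kent}: Milton→Tring 3·7=21, Norris→Pell 3·6=18, Joliet→Pell 3·4=12, Galt→Pell 3·21=63, Elton→Kent 6·19=114. Service 228; fixed 435; total 663.

Total cost: 663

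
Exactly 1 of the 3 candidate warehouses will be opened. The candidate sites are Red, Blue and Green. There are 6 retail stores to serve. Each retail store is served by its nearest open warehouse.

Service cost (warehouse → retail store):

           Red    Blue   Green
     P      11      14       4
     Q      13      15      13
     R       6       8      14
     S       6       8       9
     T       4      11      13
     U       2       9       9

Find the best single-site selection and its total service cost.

With exactly 1 open, each retail store uses its cheapest among the chosen.
{Red}: P→Red 11, Q→Red 13, R→Red 6, S→Red 6, T→Red 4, U→Red 2. Service cost 42.
{Green}: service cost 62
{Blue}: service cost 65
Among all 3 size-1 choices, {Red} is lowest.

Choose Red only; total service cost 42.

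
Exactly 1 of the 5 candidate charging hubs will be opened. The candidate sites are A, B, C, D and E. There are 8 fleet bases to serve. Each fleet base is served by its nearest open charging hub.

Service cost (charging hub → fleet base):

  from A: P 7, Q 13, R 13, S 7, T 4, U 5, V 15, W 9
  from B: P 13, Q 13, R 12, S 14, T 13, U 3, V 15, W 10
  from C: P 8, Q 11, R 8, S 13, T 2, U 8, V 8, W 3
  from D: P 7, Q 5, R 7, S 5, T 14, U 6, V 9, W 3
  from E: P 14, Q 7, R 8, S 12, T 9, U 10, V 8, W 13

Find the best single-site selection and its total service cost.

Choose D only; total service cost 56.

With exactly 1 open, each fleet base uses its cheapest among the chosen.
{D}: P→D 7, Q→D 5, R→D 7, S→D 5, T→D 14, U→D 6, V→D 9, W→D 3. Service cost 56.
{C}: service cost 61
{A}: service cost 73
Among all 5 size-1 choices, {D} is lowest.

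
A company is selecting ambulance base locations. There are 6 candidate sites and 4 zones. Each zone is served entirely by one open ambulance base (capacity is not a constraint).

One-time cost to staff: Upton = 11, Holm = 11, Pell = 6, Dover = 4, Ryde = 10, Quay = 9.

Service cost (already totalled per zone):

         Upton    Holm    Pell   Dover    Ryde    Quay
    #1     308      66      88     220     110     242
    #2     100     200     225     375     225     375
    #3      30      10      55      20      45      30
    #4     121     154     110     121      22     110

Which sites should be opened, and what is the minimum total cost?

For any fixed open set, each zone goes to its cheapest open site; total = fixed + service.
{Upton, Holm, Ryde}: #1→Holm 66, #2→Upton 100, #3→Holm 10, #4→Ryde 22. Service 198; fixed 32; total 230.
{Upton, Holm, Dover, Ryde}: service 198 + fixed 36 = 234
{Upton, Holm, Pell, Ryde}: service 198 + fixed 38 = 236
{Upton, Holm, Pell, Dover, Ryde, Quay}: #1→Holm 66, #2→Upton 100, #3→Holm 10, #4→Ryde 22. Service 198; fixed 51; total 249.
No other subset beats 230.

Open Upton, Holm and Ryde; minimum total cost 230.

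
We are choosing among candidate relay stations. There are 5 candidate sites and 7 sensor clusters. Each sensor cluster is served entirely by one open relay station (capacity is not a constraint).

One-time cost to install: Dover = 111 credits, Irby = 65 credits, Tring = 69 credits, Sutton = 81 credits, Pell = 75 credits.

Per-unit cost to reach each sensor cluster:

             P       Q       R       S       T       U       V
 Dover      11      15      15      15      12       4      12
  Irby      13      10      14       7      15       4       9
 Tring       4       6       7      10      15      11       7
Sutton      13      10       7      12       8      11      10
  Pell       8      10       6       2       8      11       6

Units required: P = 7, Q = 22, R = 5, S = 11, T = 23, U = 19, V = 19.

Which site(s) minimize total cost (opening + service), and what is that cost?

Open Irby, Tring and Pell; minimum total cost 795.

For any fixed open set, each sensor cluster goes to its cheapest open site; total = fixed + service.
{Irby, Tring, Pell}: P→Tring 4·7=28, Q→Tring 6·22=132, R→Pell 6·5=30, S→Pell 2·11=22, T→Pell 8·23=184, U→Irby 4·19=76, V→Pell 6·19=114. Service 586; fixed 209; total 795.
{Dover, Tring, Pell}: service 586 + fixed 255 = 841
{Irby, Pell}: P→Pell 8·7=56, Q→Irby 10·22=220, R→Pell 6·5=30, S→Pell 2·11=22, T→Pell 8·23=184, U→Irby 4·19=76, V→Pell 6·19=114. Service 702; fixed 140; total 842.
{Dover, Irby, Tring, Sutton, Pell}: service 586 + fixed 401 = 987
No other subset beats 795.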